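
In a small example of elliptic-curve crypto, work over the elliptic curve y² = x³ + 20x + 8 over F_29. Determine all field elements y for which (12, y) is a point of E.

2, 27

x³ + 20x + 8 = 1976 ≡ 4 (mod 29).
Square roots of 4 mod 29: 2 and 27 (since 2² = 4 ≡ 4).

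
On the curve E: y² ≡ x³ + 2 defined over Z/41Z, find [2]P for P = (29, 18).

(4, 36)

tangent at (29, 18): λ = (3·29² + 0)/(2·18) ≡ 22/36. 36⁻¹ ≡ 8 (mod 41), so λ ≡ 22·8 ≡ 12.
  x = λ² - 29 - 29 = 144 - 58 ≡ 4; y = λ·(29 - 4) - 18 ≡ 36. → (4, 36)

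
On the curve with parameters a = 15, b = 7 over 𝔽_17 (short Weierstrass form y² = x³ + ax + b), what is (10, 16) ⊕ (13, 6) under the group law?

(10, 16) + (13, 6). λ = (6 - 16)/(13 - 10) ≡ 7/3 mod 17. 3⁻¹ ≡ 6 (mod 17), so λ ≡ 8.
  x = λ² - 10 - 13 = 64 - 23 ≡ 7; y = λ·(10 - 7) - 16 ≡ 8. → (7, 8)

(7, 8)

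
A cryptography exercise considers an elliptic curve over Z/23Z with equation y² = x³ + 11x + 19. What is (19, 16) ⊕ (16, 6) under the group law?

(19, 16) + (16, 6). λ = (6 - 16)/(16 - 19) ≡ 13/20 mod 23. 20⁻¹ ≡ 15 (mod 23) since 20·15 = 300 ≡ 1, so λ ≡ 11.
  x = λ² - 19 - 16 = 121 - 35 ≡ 17; y = λ·(19 - 17) - 16 ≡ 6. → (17, 6)

(17, 6)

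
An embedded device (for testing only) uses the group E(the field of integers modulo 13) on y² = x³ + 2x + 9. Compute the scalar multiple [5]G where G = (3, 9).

Double-and-add on 5 = (101)₂. Start with G = (3, 9) for the leading 1-bit.
double: tangent at (3, 9): λ = (3·3² + 2)/(2·9) ≡ 3/5. 5⁻¹ ≡ 8 (mod 13), so λ ≡ 3·8 ≡ 11.
  x = λ² - 3 - 3 = 121 - 6 ≡ 11; y = λ·(3 - 11) - 9 ≡ 7. → (11, 7)
double: tangent at (11, 7): λ = (3·11² + 2)/(2·7) ≡ 1/1. 1⁻¹ ≡ 1 (mod 13), so λ ≡ 1·1 ≡ 1.
  x = λ² - 11 - 11 = 1 - 22 ≡ 5; y = λ·(11 - 5) - 7 ≡ 12. → (5, 12)
add G: (5, 12) + (3, 9). λ = (9 - 12)/(3 - 5) ≡ 10/11 mod 13. 11⁻¹ ≡ 6 (mod 13), so λ ≡ 8.
  x = λ² - 5 - 3 = 64 - 8 ≡ 4; y = λ·(5 - 4) - 12 ≡ 9. → (4, 9)

(4, 9)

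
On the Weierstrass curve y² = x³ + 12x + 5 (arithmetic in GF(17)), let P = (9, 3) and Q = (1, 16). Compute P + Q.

(9, 3) + (1, 16). λ = (16 - 3)/(1 - 9) ≡ 13/9 mod 17. 9⁻¹ ≡ 2 (mod 17), so λ ≡ 9.
  x = λ² - 9 - 1 = 81 - 10 ≡ 3; y = λ·(9 - 3) - 3 ≡ 0. → (3, 0)

(3, 0)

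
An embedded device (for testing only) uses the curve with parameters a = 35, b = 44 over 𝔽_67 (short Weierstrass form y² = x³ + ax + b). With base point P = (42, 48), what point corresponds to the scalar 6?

(30, 17)

Double-and-add on 6 = (110)₂. Start with P = (42, 48) for the leading 1-bit.
double: tangent at (42, 48): λ = (3·42² + 35)/(2·48) ≡ 34/29. 29⁻¹ ≡ 37 (mod 67), so λ ≡ 34·37 ≡ 52.
  x = λ² - 42 - 42 = 2704 - 84 ≡ 7; y = λ·(42 - 7) - 48 ≡ 30. → (7, 30)
add P: (7, 30) + (42, 48). λ = (48 - 30)/(42 - 7) ≡ 18/35 mod 67. 35⁻¹ ≡ 23 (mod 67) since 35·23 = 805 ≡ 1, so λ ≡ 12.
  x = λ² - 7 - 42 = 144 - 49 ≡ 28; y = λ·(7 - 28) - 30 ≡ 53. → (28, 53)
double: tangent at (28, 53): λ = (3·28² + 35)/(2·53) ≡ 42/39. 39⁻¹ ≡ 55 (mod 67) since 39·55 = 2145 ≡ 1, so λ ≡ 42·55 ≡ 32.
  x = λ² - 28 - 28 = 1024 - 56 ≡ 30; y = λ·(28 - 30) - 53 ≡ 17. → (30, 17)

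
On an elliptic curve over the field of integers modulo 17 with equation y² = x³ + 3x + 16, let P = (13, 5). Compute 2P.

tangent at (13, 5): λ = (3·13² + 3)/(2·5) ≡ 0/10. 10⁻¹ ≡ 12 (mod 17), so λ ≡ 0·12 ≡ 0.
  x = λ² - 13 - 13 = 0 - 26 ≡ 8; y = λ·(13 - 8) - 5 ≡ 12. → (8, 12)

(8, 12)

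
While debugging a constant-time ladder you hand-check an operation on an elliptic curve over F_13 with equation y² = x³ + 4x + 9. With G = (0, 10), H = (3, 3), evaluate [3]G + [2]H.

First 3G:
Repeated addition: build up to 3G.
2G: tangent at (0, 10): λ = (3·0² + 4)/(2·10) ≡ 4/7. 7⁻¹ ≡ 2 (mod 13), so λ ≡ 4·2 ≡ 8.
  x = λ² - 0 - 0 = 64 - 0 ≡ 12; y = λ·(0 - 12) - 10 ≡ 11. → (12, 11)
3G: (12, 11) + (0, 10). λ = (10 - 11)/(0 - 12) ≡ 12/1 mod 13. 1⁻¹ ≡ 1 (mod 13), so λ ≡ 12.
  x = λ² - 12 - 0 = 144 - 12 ≡ 2; y = λ·(12 - 2) - 11 ≡ 5. → (2, 5)
3G = (2, 5).
Next 2H:
Repeated addition: build up to 2H.
2H: tangent at (3, 3): λ = (3·3² + 4)/(2·3) ≡ 5/6. 6⁻¹ ≡ 11 (mod 13), so λ ≡ 5·11 ≡ 3.
  x = λ² - 3 - 3 = 9 - 6 ≡ 3; y = λ·(3 - 3) - 3 ≡ 10. → (3, 10)
2H = (3, 10).
Finally 3G + 2H:
(2, 5) + (3, 10). λ = (10 - 5)/(3 - 2) ≡ 5/1 mod 13. 1⁻¹ ≡ 1 (mod 13), so λ ≡ 5.
  x = λ² - 2 - 3 = 25 - 5 ≡ 7; y = λ·(2 - 7) - 5 ≡ 9. → (7, 9)

(7, 9)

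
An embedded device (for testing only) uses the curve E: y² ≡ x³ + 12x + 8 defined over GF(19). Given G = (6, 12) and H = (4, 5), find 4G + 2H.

(6, 12)

First 4G:
Repeated addition: build up to 4G.
2G: tangent at (6, 12): λ = (3·6² + 12)/(2·12) ≡ 6/5. 5⁻¹ ≡ 4 (mod 19), so λ ≡ 6·4 ≡ 5.
  x = λ² - 6 - 6 = 25 - 12 ≡ 13; y = λ·(6 - 13) - 12 ≡ 10. → (13, 10)
3G: (13, 10) + (6, 12). λ = (12 - 10)/(6 - 13) ≡ 2/12 mod 19. 12⁻¹ ≡ 8 (mod 19), so λ ≡ 16.
  x = λ² - 13 - 6 = 256 - 19 ≡ 9; y = λ·(13 - 9) - 10 ≡ 16. → (9, 16)
4G: (9, 16) + (6, 12). λ = (12 - 16)/(6 - 9) ≡ 15/16 mod 19. 16⁻¹ ≡ 6 (mod 19) since 16·6 = 96 ≡ 1, so λ ≡ 14.
  x = λ² - 9 - 6 = 196 - 15 ≡ 10; y = λ·(9 - 10) - 16 ≡ 8. → (10, 8)
4G = (10, 8).
Next 2H:
Repeated addition: build up to 2H.
2H: tangent at (4, 5): λ = (3·4² + 12)/(2·5) ≡ 3/10. 10⁻¹ ≡ 2 (mod 19), so λ ≡ 3·2 ≡ 6.
  x = λ² - 4 - 4 = 36 - 8 ≡ 9; y = λ·(4 - 9) - 5 ≡ 3. → (9, 3)
2H = (9, 3).
Finally 4G + 2H:
(10, 8) + (9, 3). λ = (3 - 8)/(9 - 10) ≡ 14/18 mod 19. 18⁻¹ ≡ 18 (mod 19), so λ ≡ 5.
  x = λ² - 10 - 9 = 25 - 19 ≡ 6; y = λ·(10 - 6) - 8 ≡ 12. → (6, 12)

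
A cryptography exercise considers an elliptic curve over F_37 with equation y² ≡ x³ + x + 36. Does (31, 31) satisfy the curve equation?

yes

y² = 31² ≡ 36; x³ + 1x + 36 = 29858 ≡ 36 (mod 37). 36 = 36.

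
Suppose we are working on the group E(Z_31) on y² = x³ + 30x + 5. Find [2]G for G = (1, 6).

tangent at (1, 6): λ = (3·1² + 30)/(2·6) ≡ 2/12. 12⁻¹ ≡ 13 (mod 31), so λ ≡ 2·13 ≡ 26.
  x = λ² - 1 - 1 = 676 - 2 ≡ 23; y = λ·(1 - 23) - 6 ≡ 11. → (23, 11)

(23, 11)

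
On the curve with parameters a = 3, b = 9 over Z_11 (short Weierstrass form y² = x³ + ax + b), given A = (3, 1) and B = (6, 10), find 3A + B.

First 3A:
Repeated addition: build up to 3A.
2A: tangent at (3, 1): λ = (3·3² + 3)/(2·1) ≡ 8/2. 2⁻¹ ≡ 6 (mod 11) since 2·6 = 12 ≡ 1, so λ ≡ 8·6 ≡ 4.
  x = λ² - 3 - 3 = 16 - 6 ≡ 10; y = λ·(3 - 10) - 1 ≡ 4. → (10, 4)
3A: (10, 4) + (3, 1). λ = (1 - 4)/(3 - 10) ≡ 8/4 mod 11. 4⁻¹ ≡ 3 (mod 11), so λ ≡ 2.
  x = λ² - 10 - 3 = 4 - 13 ≡ 2; y = λ·(10 - 2) - 4 ≡ 1. → (2, 1)
3A = (2, 1).
Finally 3A + B:
(2, 1) + (6, 10). λ = (10 - 1)/(6 - 2) ≡ 9/4 mod 11. 4⁻¹ ≡ 3 (mod 11) since 4·3 = 12 ≡ 1, so λ ≡ 5.
  x = λ² - 2 - 6 = 25 - 8 ≡ 6; y = λ·(2 - 6) - 1 ≡ 1. → (6, 1)

(6, 1)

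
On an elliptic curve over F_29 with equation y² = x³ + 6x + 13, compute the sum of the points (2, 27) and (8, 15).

(2, 27) + (8, 15). λ = (15 - 27)/(8 - 2) ≡ 17/6 mod 29. 6⁻¹ ≡ 5 (mod 29), so λ ≡ 27.
  x = λ² - 2 - 8 = 729 - 10 ≡ 23; y = λ·(2 - 23) - 27 ≡ 15. → (23, 15)

(23, 15)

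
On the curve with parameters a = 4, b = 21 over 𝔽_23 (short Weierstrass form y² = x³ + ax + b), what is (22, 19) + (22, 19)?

tangent at (22, 19): λ = (3·22² + 4)/(2·19) ≡ 7/15. 15⁻¹ ≡ 20 (mod 23), so λ ≡ 7·20 ≡ 2.
  x = λ² - 22 - 22 = 4 - 44 ≡ 6; y = λ·(22 - 6) - 19 ≡ 13. → (6, 13)

(6, 13)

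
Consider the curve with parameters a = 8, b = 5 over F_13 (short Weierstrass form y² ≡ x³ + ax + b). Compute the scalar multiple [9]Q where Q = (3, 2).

Double-and-add on 9 = (1001)₂. Start with Q = (3, 2) for the leading 1-bit.
double: tangent at (3, 2): λ = (3·3² + 8)/(2·2) ≡ 9/4. 4⁻¹ ≡ 10 (mod 13) since 4·10 = 40 ≡ 1, so λ ≡ 9·10 ≡ 12.
  x = λ² - 3 - 3 = 144 - 6 ≡ 8; y = λ·(3 - 8) - 2 ≡ 3. → (8, 3)
double: tangent at (8, 3): λ = (3·8² + 8)/(2·3) ≡ 5/6. 6⁻¹ ≡ 11 (mod 13) since 6·11 = 66 ≡ 1, so λ ≡ 5·11 ≡ 3.
  x = λ² - 8 - 8 = 9 - 16 ≡ 6; y = λ·(8 - 6) - 3 ≡ 3. → (6, 3)
double: tangent at (6, 3): λ = (3·6² + 8)/(2·3) ≡ 12/6. 6⁻¹ ≡ 11 (mod 13), so λ ≡ 12·11 ≡ 2.
  x = λ² - 6 - 6 = 4 - 12 ≡ 5; y = λ·(6 - 5) - 3 ≡ 12. → (5, 12)
add Q: (5, 12) + (3, 2). λ = (2 - 12)/(3 - 5) ≡ 3/11 mod 13. 11⁻¹ ≡ 6 (mod 13), so λ ≡ 5.
  x = λ² - 5 - 3 = 25 - 8 ≡ 4; y = λ·(5 - 4) - 12 ≡ 6. → (4, 6)

(4, 6)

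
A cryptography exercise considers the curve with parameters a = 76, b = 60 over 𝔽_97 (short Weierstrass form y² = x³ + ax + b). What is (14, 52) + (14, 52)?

tangent at (14, 52): λ = (3·14² + 76)/(2·52) ≡ 82/7. 7⁻¹ ≡ 14 (mod 97) since 7·14 = 98 ≡ 1, so λ ≡ 82·14 ≡ 81.
  x = λ² - 14 - 14 = 6561 - 28 ≡ 34; y = λ·(14 - 34) - 52 ≡ 74. → (34, 74)

(34, 74)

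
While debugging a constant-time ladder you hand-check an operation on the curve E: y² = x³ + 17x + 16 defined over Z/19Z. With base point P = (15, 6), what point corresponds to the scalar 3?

Repeated addition: build up to 3P.
2P: tangent at (15, 6): λ = (3·15² + 17)/(2·6) ≡ 8/12. 12⁻¹ ≡ 8 (mod 19), so λ ≡ 8·8 ≡ 7.
  x = λ² - 15 - 15 = 49 - 30 ≡ 0; y = λ·(15 - 0) - 6 ≡ 4. → (0, 4)
3P: (0, 4) + (15, 6). λ = (6 - 4)/(15 - 0) ≡ 2/15 mod 19. 15⁻¹ ≡ 14 (mod 19), so λ ≡ 9.
  x = λ² - 0 - 15 = 81 - 15 ≡ 9; y = λ·(0 - 9) - 4 ≡ 10. → (9, 10)

(9, 10)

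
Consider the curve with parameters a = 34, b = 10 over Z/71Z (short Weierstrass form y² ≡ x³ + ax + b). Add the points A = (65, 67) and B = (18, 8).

(6, 69)

(65, 67) + (18, 8). λ = (8 - 67)/(18 - 65) ≡ 12/24 mod 71. 24⁻¹ ≡ 3 (mod 71), so λ ≡ 36.
  x = λ² - 65 - 18 = 1296 - 83 ≡ 6; y = λ·(65 - 6) - 67 ≡ 69. → (6, 69)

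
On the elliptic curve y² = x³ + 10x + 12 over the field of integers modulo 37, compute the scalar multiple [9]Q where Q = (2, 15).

(11, 11)

Repeated addition: build up to 9Q.
2Q: tangent at (2, 15): λ = (3·2² + 10)/(2·15) ≡ 22/30. 30⁻¹ ≡ 21 (mod 37), so λ ≡ 22·21 ≡ 18.
  x = λ² - 2 - 2 = 324 - 4 ≡ 24; y = λ·(2 - 24) - 15 ≡ 33. → (24, 33)
3Q: (24, 33) + (2, 15). λ = (15 - 33)/(2 - 24) ≡ 19/15 mod 37. 15⁻¹ ≡ 5 (mod 37) since 15·5 = 75 ≡ 1, so λ ≡ 21.
  x = λ² - 24 - 2 = 441 - 26 ≡ 8; y = λ·(24 - 8) - 33 ≡ 7. → (8, 7)
4Q: (8, 7) + (2, 15). λ = (15 - 7)/(2 - 8) ≡ 8/31 mod 37. 31⁻¹ ≡ 6 (mod 37), so λ ≡ 11.
  x = λ² - 8 - 2 = 121 - 10 ≡ 0; y = λ·(8 - 0) - 7 ≡ 7. → (0, 7)
5Q: (0, 7) + (2, 15). λ = (15 - 7)/(2 - 0) ≡ 8/2 mod 37. 2⁻¹ ≡ 19 (mod 37) since 2·19 = 38 ≡ 1, so λ ≡ 4.
  x = λ² - 0 - 2 = 16 - 2 ≡ 14; y = λ·(0 - 14) - 7 ≡ 11. → (14, 11)
6Q: (14, 11) + (2, 15). λ = (15 - 11)/(2 - 14) ≡ 4/25 mod 37. 25⁻¹ ≡ 3 (mod 37), so λ ≡ 12.
  x = λ² - 14 - 2 = 144 - 16 ≡ 17; y = λ·(14 - 17) - 11 ≡ 27. → (17, 27)
7Q: (17, 27) + (2, 15). λ = (15 - 27)/(2 - 17) ≡ 25/22 mod 37. 22⁻¹ ≡ 32 (mod 37) since 22·32 = 704 ≡ 1, so λ ≡ 23.
  x = λ² - 17 - 2 = 529 - 19 ≡ 29; y = λ·(17 - 29) - 27 ≡ 30. → (29, 30)
8Q: (29, 30) + (2, 15). λ = (15 - 30)/(2 - 29) ≡ 22/10 mod 37. 10⁻¹ ≡ 26 (mod 37) since 10·26 = 260 ≡ 1, so λ ≡ 17.
  x = λ² - 29 - 2 = 289 - 31 ≡ 36; y = λ·(29 - 36) - 30 ≡ 36. → (36, 36)
9Q: (36, 36) + (2, 15). λ = (15 - 36)/(2 - 36) ≡ 16/3 mod 37. 3⁻¹ ≡ 25 (mod 37) since 3·25 = 75 ≡ 1, so λ ≡ 30.
  x = λ² - 36 - 2 = 900 - 38 ≡ 11; y = λ·(36 - 11) - 36 ≡ 11. → (11, 11)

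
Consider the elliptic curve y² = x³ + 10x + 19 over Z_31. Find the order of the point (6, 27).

3

2P: tangent at (6, 27): λ = (3·6² + 10)/(2·27) ≡ 25/23. 23⁻¹ ≡ 27 (mod 31), so λ ≡ 25·27 ≡ 24.
  x = λ² - 6 - 6 = 576 - 12 ≡ 6; y = λ·(6 - 6) - 27 ≡ 4. → (6, 4)
3P: (6, 4) + (6, 27): same x and y₁ ≡ -y₂, so the sum is 𝒪.
3P = 𝒪, so the order is 3.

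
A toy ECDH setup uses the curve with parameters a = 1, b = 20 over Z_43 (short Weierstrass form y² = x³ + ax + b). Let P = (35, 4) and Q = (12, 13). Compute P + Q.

(32, 21)

(35, 4) + (12, 13). λ = (13 - 4)/(12 - 35) ≡ 9/20 mod 43. 20⁻¹ ≡ 28 (mod 43) since 20·28 = 560 ≡ 1, so λ ≡ 37.
  x = λ² - 35 - 12 = 1369 - 47 ≡ 32; y = λ·(35 - 32) - 4 ≡ 21. → (32, 21)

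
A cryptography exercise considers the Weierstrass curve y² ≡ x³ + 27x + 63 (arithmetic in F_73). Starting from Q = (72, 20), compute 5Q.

(57, 39)

Double-and-add on 5 = (101)₂. Start with Q = (72, 20) for the leading 1-bit.
double: tangent at (72, 20): λ = (3·72² + 27)/(2·20) ≡ 30/40. 40⁻¹ ≡ 42 (mod 73) since 40·42 = 1680 ≡ 1, so λ ≡ 30·42 ≡ 19.
  x = λ² - 72 - 72 = 361 - 144 ≡ 71; y = λ·(72 - 71) - 20 ≡ 72. → (71, 72)
double: tangent at (71, 72): λ = (3·71² + 27)/(2·72) ≡ 39/71. 71⁻¹ ≡ 36 (mod 73) since 71·36 = 2556 ≡ 1, so λ ≡ 39·36 ≡ 17.
  x = λ² - 71 - 71 = 289 - 142 ≡ 1; y = λ·(71 - 1) - 72 ≡ 23. → (1, 23)
add Q: (1, 23) + (72, 20). λ = (20 - 23)/(72 - 1) ≡ 70/71 mod 73. 71⁻¹ ≡ 36 (mod 73), so λ ≡ 38.
  x = λ² - 1 - 72 = 1444 - 73 ≡ 57; y = λ·(1 - 57) - 23 ≡ 39. → (57, 39)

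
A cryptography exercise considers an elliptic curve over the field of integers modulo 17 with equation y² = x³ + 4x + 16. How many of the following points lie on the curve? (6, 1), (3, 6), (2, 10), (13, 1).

(6, 1): 1² ≡ 1, rhs ≡ 1 → on.
(3, 6): 6² ≡ 2, rhs ≡ 4 → off.
(2, 10): 10² ≡ 15, rhs ≡ 15 → on.
(13, 1): 1² ≡ 1, rhs ≡ 4 → off.

2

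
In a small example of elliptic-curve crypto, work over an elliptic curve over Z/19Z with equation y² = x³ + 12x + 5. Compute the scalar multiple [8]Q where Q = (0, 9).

(10, 17)

Repeated addition: build up to 8Q.
2Q: tangent at (0, 9): λ = (3·0² + 12)/(2·9) ≡ 12/18. 18⁻¹ ≡ 18 (mod 19), so λ ≡ 12·18 ≡ 7.
  x = λ² - 0 - 0 = 49 - 0 ≡ 11; y = λ·(0 - 11) - 9 ≡ 9. → (11, 9)
3Q: (11, 9) + (0, 9). λ = (9 - 9)/(0 - 11) ≡ 0/8 mod 19. 8⁻¹ ≡ 12 (mod 19) since 8·12 = 96 ≡ 1, so λ ≡ 0.
  x = λ² - 11 - 0 = 0 - 11 ≡ 8; y = λ·(11 - 8) - 9 ≡ 10. → (8, 10)
4Q: (8, 10) + (0, 9). λ = (9 - 10)/(0 - 8) ≡ 18/11 mod 19. 11⁻¹ ≡ 7 (mod 19), so λ ≡ 12.
  x = λ² - 8 - 0 = 144 - 8 ≡ 3; y = λ·(8 - 3) - 10 ≡ 12. → (3, 12)
5Q: (3, 12) + (0, 9). λ = (9 - 12)/(0 - 3) ≡ 16/16 mod 19. 16⁻¹ ≡ 6 (mod 19) since 16·6 = 96 ≡ 1, so λ ≡ 1.
  x = λ² - 3 - 0 = 1 - 3 ≡ 17; y = λ·(3 - 17) - 12 ≡ 12. → (17, 12)
6Q: (17, 12) + (0, 9). λ = (9 - 12)/(0 - 17) ≡ 16/2 mod 19. 2⁻¹ ≡ 10 (mod 19), so λ ≡ 8.
  x = λ² - 17 - 0 = 64 - 17 ≡ 9; y = λ·(17 - 9) - 12 ≡ 14. → (9, 14)
7Q: (9, 14) + (0, 9). λ = (9 - 14)/(0 - 9) ≡ 14/10 mod 19. 10⁻¹ ≡ 2 (mod 19), so λ ≡ 9.
  x = λ² - 9 - 0 = 81 - 9 ≡ 15; y = λ·(9 - 15) - 14 ≡ 8. → (15, 8)
8Q: (15, 8) + (0, 9). λ = (9 - 8)/(0 - 15) ≡ 1/4 mod 19. 4⁻¹ ≡ 5 (mod 19), so λ ≡ 5.
  x = λ² - 15 - 0 = 25 - 15 ≡ 10; y = λ·(15 - 10) - 8 ≡ 17. → (10, 17)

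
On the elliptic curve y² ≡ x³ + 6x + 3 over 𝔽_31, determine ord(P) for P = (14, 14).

11

2P: tangent at (14, 14): λ = (3·14² + 6)/(2·14) ≡ 5/28. 28⁻¹ ≡ 10 (mod 31), so λ ≡ 5·10 ≡ 19.
  x = λ² - 14 - 14 = 361 - 28 ≡ 23; y = λ·(14 - 23) - 14 ≡ 1. → (23, 1)
3P: (23, 1) + (14, 14). λ = (14 - 1)/(14 - 23) ≡ 13/22 mod 31. 22⁻¹ ≡ 24 (mod 31) since 22·24 = 528 ≡ 1, so λ ≡ 2.
  x = λ² - 23 - 14 = 4 - 37 ≡ 29; y = λ·(23 - 29) - 1 ≡ 18. → (29, 18)
4P: (29, 18) + (14, 14). λ = (14 - 18)/(14 - 29) ≡ 27/16 mod 31. 16⁻¹ ≡ 2 (mod 31) since 16·2 = 32 ≡ 1, so λ ≡ 23.
  x = λ² - 29 - 14 = 529 - 43 ≡ 21; y = λ·(29 - 21) - 18 ≡ 11. → (21, 11)
5P: (21, 11) + (14, 14). λ = (14 - 11)/(14 - 21) ≡ 3/24 mod 31. 24⁻¹ ≡ 22 (mod 31) since 24·22 = 528 ≡ 1, so λ ≡ 4.
  x = λ² - 21 - 14 = 16 - 35 ≡ 12; y = λ·(21 - 12) - 11 ≡ 25. → (12, 25)
6P: (12, 25) + (14, 14). λ = (14 - 25)/(14 - 12) ≡ 20/2 mod 31. 2⁻¹ ≡ 16 (mod 31), so λ ≡ 10.
  x = λ² - 12 - 14 = 100 - 26 ≡ 12; y = λ·(12 - 12) - 25 ≡ 6. → (12, 6)
7P: (12, 6) + (14, 14). λ = (14 - 6)/(14 - 12) ≡ 8/2 mod 31. 2⁻¹ ≡ 16 (mod 31) since 2·16 = 32 ≡ 1, so λ ≡ 4.
  x = λ² - 12 - 14 = 16 - 26 ≡ 21; y = λ·(12 - 21) - 6 ≡ 20. → (21, 20)
8P: (21, 20) + (14, 14). λ = (14 - 20)/(14 - 21) ≡ 25/24 mod 31. 24⁻¹ ≡ 22 (mod 31), so λ ≡ 23.
  x = λ² - 21 - 14 = 529 - 35 ≡ 29; y = λ·(21 - 29) - 20 ≡ 13. → (29, 13)
9P: (29, 13) + (14, 14). λ = (14 - 13)/(14 - 29) ≡ 1/16 mod 31. 16⁻¹ ≡ 2 (mod 31) since 16·2 = 32 ≡ 1, so λ ≡ 2.
  x = λ² - 29 - 14 = 4 - 43 ≡ 23; y = λ·(29 - 23) - 13 ≡ 30. → (23, 30)
10P: (23, 30) + (14, 14). λ = (14 - 30)/(14 - 23) ≡ 15/22 mod 31. 22⁻¹ ≡ 24 (mod 31), so λ ≡ 19.
  x = λ² - 23 - 14 = 361 - 37 ≡ 14; y = λ·(23 - 14) - 30 ≡ 17. → (14, 17)
11P: (14, 17) + (14, 14): same x and y₁ ≡ -y₂, so the sum is the point at infinity.
11P = the point at infinity, so the order is 11.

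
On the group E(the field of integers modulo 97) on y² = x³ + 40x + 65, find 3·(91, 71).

Write P = (91, 71).
Repeated addition: build up to 3P.
2P: tangent at (91, 71): λ = (3·91² + 40)/(2·71) ≡ 51/45. 45⁻¹ ≡ 69 (mod 97), so λ ≡ 51·69 ≡ 27.
  x = λ² - 91 - 91 = 729 - 182 ≡ 62; y = λ·(91 - 62) - 71 ≡ 33. → (62, 33)
3P: (62, 33) + (91, 71). λ = (71 - 33)/(91 - 62) ≡ 38/29 mod 97. 29⁻¹ ≡ 87 (mod 97), so λ ≡ 8.
  x = λ² - 62 - 91 = 64 - 153 ≡ 8; y = λ·(62 - 8) - 33 ≡ 11. → (8, 11)

(8, 11)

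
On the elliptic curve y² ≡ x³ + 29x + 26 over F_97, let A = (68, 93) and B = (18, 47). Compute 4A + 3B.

First 4A:
Double-and-add on 4 = (100)₂. Start with A = (68, 93) for the leading 1-bit.
double: tangent at (68, 93): λ = (3·68² + 29)/(2·93) ≡ 30/89. 89⁻¹ ≡ 12 (mod 97), so λ ≡ 30·12 ≡ 69.
  x = λ² - 68 - 68 = 4761 - 136 ≡ 66; y = λ·(68 - 66) - 93 ≡ 45. → (66, 45)
double: tangent at (66, 45): λ = (3·66² + 29)/(2·45) ≡ 2/90. 90⁻¹ ≡ 83 (mod 97), so λ ≡ 2·83 ≡ 69.
  x = λ² - 66 - 66 = 4761 - 132 ≡ 70; y = λ·(66 - 70) - 45 ≡ 67. → (70, 67)
4A = (70, 67).
Next 3B:
Repeated addition: build up to 3B.
2B: tangent at (18, 47): λ = (3·18² + 29)/(2·47) ≡ 31/94. 94⁻¹ ≡ 32 (mod 97), so λ ≡ 31·32 ≡ 22.
  x = λ² - 18 - 18 = 484 - 36 ≡ 60; y = λ·(18 - 60) - 47 ≡ 96. → (60, 96)
3B: (60, 96) + (18, 47). λ = (47 - 96)/(18 - 60) ≡ 48/55 mod 97. 55⁻¹ ≡ 30 (mod 97), so λ ≡ 82.
  x = λ² - 60 - 18 = 6724 - 78 ≡ 50; y = λ·(60 - 50) - 96 ≡ 45. → (50, 45)
3B = (50, 45).
Finally 4A + 3B:
(70, 67) + (50, 45). λ = (45 - 67)/(50 - 70) ≡ 75/77 mod 97. 77⁻¹ ≡ 63 (mod 97), so λ ≡ 69.
  x = λ² - 70 - 50 = 4761 - 120 ≡ 82; y = λ·(70 - 82) - 67 ≡ 75. → (82, 75)

(82, 75)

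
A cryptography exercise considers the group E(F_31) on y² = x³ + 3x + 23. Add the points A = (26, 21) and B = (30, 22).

(8, 30)

(26, 21) + (30, 22). λ = (22 - 21)/(30 - 26) ≡ 1/4 mod 31. 4⁻¹ ≡ 8 (mod 31), so λ ≡ 8.
  x = λ² - 26 - 30 = 64 - 56 ≡ 8; y = λ·(26 - 8) - 21 ≡ 30. → (8, 30)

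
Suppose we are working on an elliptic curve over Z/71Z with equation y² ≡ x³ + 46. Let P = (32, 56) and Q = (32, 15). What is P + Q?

O

The two points share x = 32 and their y-coordinates satisfy 56 + 15 ≡ 0 (mod 71), so they are inverses. Their sum is 𝒪.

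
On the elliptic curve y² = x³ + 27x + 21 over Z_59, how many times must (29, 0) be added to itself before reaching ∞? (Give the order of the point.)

2

2P: (29, 0) + (29, 0): same x and y₁ ≡ -y₂, so the sum is ∞.
2P = ∞, so the order is 2.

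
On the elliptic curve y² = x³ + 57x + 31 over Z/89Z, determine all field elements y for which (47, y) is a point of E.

0

x³ + 57x + 31 = 106533 ≡ 0 (mod 89).
Only y = 0 satisfies y² ≡ 0.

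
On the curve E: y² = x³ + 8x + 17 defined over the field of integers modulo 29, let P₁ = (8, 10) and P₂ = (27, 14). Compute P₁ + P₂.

(8, 10) + (27, 14). λ = (14 - 10)/(27 - 8) ≡ 4/19 mod 29. 19⁻¹ ≡ 26 (mod 29), so λ ≡ 17.
  x = λ² - 8 - 27 = 289 - 35 ≡ 22; y = λ·(8 - 22) - 10 ≡ 13. → (22, 13)

(22, 13)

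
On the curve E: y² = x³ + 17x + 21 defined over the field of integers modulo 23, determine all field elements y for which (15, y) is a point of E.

none

x³ + 17x + 21 = 3651 ≡ 17 (mod 23).
17 is a non-residue mod 23; no y exists.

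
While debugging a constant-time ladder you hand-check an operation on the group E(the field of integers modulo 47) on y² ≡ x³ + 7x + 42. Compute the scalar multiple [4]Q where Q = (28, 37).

(35, 4)

Double-and-add on 4 = (100)₂. Start with Q = (28, 37) for the leading 1-bit.
double: tangent at (28, 37): λ = (3·28² + 7)/(2·37) ≡ 9/27. 27⁻¹ ≡ 7 (mod 47), so λ ≡ 9·7 ≡ 16.
  x = λ² - 28 - 28 = 256 - 56 ≡ 12; y = λ·(28 - 12) - 37 ≡ 31. → (12, 31)
double: tangent at (12, 31): λ = (3·12² + 7)/(2·31) ≡ 16/15. 15⁻¹ ≡ 22 (mod 47), so λ ≡ 16·22 ≡ 23.
  x = λ² - 12 - 12 = 529 - 24 ≡ 35; y = λ·(12 - 35) - 31 ≡ 4. → (35, 4)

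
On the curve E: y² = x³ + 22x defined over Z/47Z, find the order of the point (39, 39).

2P: tangent at (39, 39): λ = (3·39² + 22)/(2·39) ≡ 26/31. 31⁻¹ ≡ 44 (mod 47), so λ ≡ 26·44 ≡ 16.
  x = λ² - 39 - 39 = 256 - 78 ≡ 37; y = λ·(39 - 37) - 39 ≡ 40. → (37, 40)
3P: (37, 40) + (39, 39). λ = (39 - 40)/(39 - 37) ≡ 46/2 mod 47. 2⁻¹ ≡ 24 (mod 47), so λ ≡ 23.
  x = λ² - 37 - 39 = 529 - 76 ≡ 30; y = λ·(37 - 30) - 40 ≡ 27. → (30, 27)
4P: (30, 27) + (39, 39). λ = (39 - 27)/(39 - 30) ≡ 12/9 mod 47. 9⁻¹ ≡ 21 (mod 47), so λ ≡ 17.
  x = λ² - 30 - 39 = 289 - 69 ≡ 32; y = λ·(30 - 32) - 27 ≡ 33. → (32, 33)
5P: (32, 33) + (39, 39). λ = (39 - 33)/(39 - 32) ≡ 6/7 mod 47. 7⁻¹ ≡ 27 (mod 47), so λ ≡ 21.
  x = λ² - 32 - 39 = 441 - 71 ≡ 41; y = λ·(32 - 41) - 33 ≡ 13. → (41, 13)
6P: (41, 13) + (39, 39). λ = (39 - 13)/(39 - 41) ≡ 26/45 mod 47. 45⁻¹ ≡ 23 (mod 47) since 45·23 = 1035 ≡ 1, so λ ≡ 34.
  x = λ² - 41 - 39 = 1156 - 80 ≡ 42; y = λ·(41 - 42) - 13 ≡ 0. → (42, 0)
7P: (42, 0) + (39, 39). λ = (39 - 0)/(39 - 42) ≡ 39/44 mod 47. 44⁻¹ ≡ 31 (mod 47), so λ ≡ 34.
  x = λ² - 42 - 39 = 1156 - 81 ≡ 41; y = λ·(42 - 41) - 0 ≡ 34. → (41, 34)
8P: (41, 34) + (39, 39). λ = (39 - 34)/(39 - 41) ≡ 5/45 mod 47. 45⁻¹ ≡ 23 (mod 47), so λ ≡ 21.
  x = λ² - 41 - 39 = 441 - 80 ≡ 32; y = λ·(41 - 32) - 34 ≡ 14. → (32, 14)
9P: (32, 14) + (39, 39). λ = (39 - 14)/(39 - 32) ≡ 25/7 mod 47. 7⁻¹ ≡ 27 (mod 47) since 7·27 = 189 ≡ 1, so λ ≡ 17.
  x = λ² - 32 - 39 = 289 - 71 ≡ 30; y = λ·(32 - 30) - 14 ≡ 20. → (30, 20)
10P: (30, 20) + (39, 39). λ = (39 - 20)/(39 - 30) ≡ 19/9 mod 47. 9⁻¹ ≡ 21 (mod 47), so λ ≡ 23.
  x = λ² - 30 - 39 = 529 - 69 ≡ 37; y = λ·(30 - 37) - 20 ≡ 7. → (37, 7)
11P: (37, 7) + (39, 39). λ = (39 - 7)/(39 - 37) ≡ 32/2 mod 47. 2⁻¹ ≡ 24 (mod 47), so λ ≡ 16.
  x = λ² - 37 - 39 = 256 - 76 ≡ 39; y = λ·(37 - 39) - 7 ≡ 8. → (39, 8)
12P: (39, 8) + (39, 39): same x and y₁ ≡ -y₂, so the sum is 𝒪.
12P = 𝒪, so the order is 12.

12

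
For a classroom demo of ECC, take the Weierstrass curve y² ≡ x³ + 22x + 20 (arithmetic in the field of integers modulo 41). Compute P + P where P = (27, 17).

(26, 13)

tangent at (27, 17): λ = (3·27² + 22)/(2·17) ≡ 36/34. 34⁻¹ ≡ 35 (mod 41), so λ ≡ 36·35 ≡ 30.
  x = λ² - 27 - 27 = 900 - 54 ≡ 26; y = λ·(27 - 26) - 17 ≡ 13. → (26, 13)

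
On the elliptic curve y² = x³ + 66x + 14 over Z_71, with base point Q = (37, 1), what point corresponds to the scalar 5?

Repeated addition: build up to 5Q.
2Q: tangent at (37, 1): λ = (3·37² + 66)/(2·1) ≡ 55/2. 2⁻¹ ≡ 36 (mod 71), so λ ≡ 55·36 ≡ 63.
  x = λ² - 37 - 37 = 3969 - 74 ≡ 61; y = λ·(37 - 61) - 1 ≡ 49. → (61, 49)
3Q: (61, 49) + (37, 1). λ = (1 - 49)/(37 - 61) ≡ 23/47 mod 71. 47⁻¹ ≡ 68 (mod 71) since 47·68 = 3196 ≡ 1, so λ ≡ 2.
  x = λ² - 61 - 37 = 4 - 98 ≡ 48; y = λ·(61 - 48) - 49 ≡ 48. → (48, 48)
4Q: (48, 48) + (37, 1). λ = (1 - 48)/(37 - 48) ≡ 24/60 mod 71. 60⁻¹ ≡ 58 (mod 71) since 60·58 = 3480 ≡ 1, so λ ≡ 43.
  x = λ² - 48 - 37 = 1849 - 85 ≡ 60; y = λ·(48 - 60) - 48 ≡ 4. → (60, 4)
5Q: (60, 4) + (37, 1). λ = (1 - 4)/(37 - 60) ≡ 68/48 mod 71. 48⁻¹ ≡ 37 (mod 71) since 48·37 = 1776 ≡ 1, so λ ≡ 31.
  x = λ² - 60 - 37 = 961 - 97 ≡ 12; y = λ·(60 - 12) - 4 ≡ 64. → (12, 64)

(12, 64)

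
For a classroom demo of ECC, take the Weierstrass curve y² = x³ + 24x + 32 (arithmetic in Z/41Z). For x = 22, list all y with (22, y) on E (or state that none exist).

none

x³ + 24x + 32 = 11208 ≡ 15 (mod 41).
15 is a non-residue mod 41; no y exists.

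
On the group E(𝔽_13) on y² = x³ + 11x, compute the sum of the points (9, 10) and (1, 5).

(9, 10) + (1, 5). λ = (5 - 10)/(1 - 9) ≡ 8/5 mod 13. 5⁻¹ ≡ 8 (mod 13), so λ ≡ 12.
  x = λ² - 9 - 1 = 144 - 10 ≡ 4; y = λ·(9 - 4) - 10 ≡ 11. → (4, 11)

(4, 11)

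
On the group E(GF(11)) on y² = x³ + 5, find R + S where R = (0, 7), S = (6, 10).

(8, 0)

(0, 7) + (6, 10). λ = (10 - 7)/(6 - 0) ≡ 3/6 mod 11. 6⁻¹ ≡ 2 (mod 11) since 6·2 = 12 ≡ 1, so λ ≡ 6.
  x = λ² - 0 - 6 = 36 - 6 ≡ 8; y = λ·(0 - 8) - 7 ≡ 0. → (8, 0)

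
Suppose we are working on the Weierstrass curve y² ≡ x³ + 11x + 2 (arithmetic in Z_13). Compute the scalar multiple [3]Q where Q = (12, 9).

Repeated addition: build up to 3Q.
2Q: tangent at (12, 9): λ = (3·12² + 11)/(2·9) ≡ 1/5. 5⁻¹ ≡ 8 (mod 13), so λ ≡ 1·8 ≡ 8.
  x = λ² - 12 - 12 = 64 - 24 ≡ 1; y = λ·(12 - 1) - 9 ≡ 1. → (1, 1)
3Q: (1, 1) + (12, 9). λ = (9 - 1)/(12 - 1) ≡ 8/11 mod 13. 11⁻¹ ≡ 6 (mod 13), so λ ≡ 9.
  x = λ² - 1 - 12 = 81 - 13 ≡ 3; y = λ·(1 - 3) - 1 ≡ 7. → (3, 7)

(3, 7)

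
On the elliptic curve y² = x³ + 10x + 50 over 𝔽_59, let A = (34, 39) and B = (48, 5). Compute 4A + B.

First 4A:
Repeated addition: build up to 4A.
2A: tangent at (34, 39): λ = (3·34² + 10)/(2·39) ≡ 56/19. 19⁻¹ ≡ 28 (mod 59), so λ ≡ 56·28 ≡ 34.
  x = λ² - 34 - 34 = 1156 - 68 ≡ 26; y = λ·(34 - 26) - 39 ≡ 56. → (26, 56)
3A: (26, 56) + (34, 39). λ = (39 - 56)/(34 - 26) ≡ 42/8 mod 59. 8⁻¹ ≡ 37 (mod 59) since 8·37 = 296 ≡ 1, so λ ≡ 20.
  x = λ² - 26 - 34 = 400 - 60 ≡ 45; y = λ·(26 - 45) - 56 ≡ 36. → (45, 36)
4A: (45, 36) + (34, 39). λ = (39 - 36)/(34 - 45) ≡ 3/48 mod 59. 48⁻¹ ≡ 16 (mod 59) since 48·16 = 768 ≡ 1, so λ ≡ 48.
  x = λ² - 45 - 34 = 2304 - 79 ≡ 42; y = λ·(45 - 42) - 36 ≡ 49. → (42, 49)
4A = (42, 49).
Finally 4A + B:
(42, 49) + (48, 5). λ = (5 - 49)/(48 - 42) ≡ 15/6 mod 59. 6⁻¹ ≡ 10 (mod 59) since 6·10 = 60 ≡ 1, so λ ≡ 32.
  x = λ² - 42 - 48 = 1024 - 90 ≡ 49; y = λ·(42 - 49) - 49 ≡ 22. → (49, 22)

(49, 22)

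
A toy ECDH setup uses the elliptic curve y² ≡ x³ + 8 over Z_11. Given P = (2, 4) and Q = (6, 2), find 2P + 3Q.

(6, 9)

First 2P:
Repeated addition: build up to 2P.
2P: tangent at (2, 4): λ = (3·2² + 0)/(2·4) ≡ 1/8. 8⁻¹ ≡ 7 (mod 11) since 8·7 = 56 ≡ 1, so λ ≡ 1·7 ≡ 7.
  x = λ² - 2 - 2 = 49 - 4 ≡ 1; y = λ·(2 - 1) - 4 ≡ 3. → (1, 3)
2P = (1, 3).
Next 3Q:
Repeated addition: build up to 3Q.
2Q: tangent at (6, 2): λ = (3·6² + 0)/(2·2) ≡ 9/4. 4⁻¹ ≡ 3 (mod 11) since 4·3 = 12 ≡ 1, so λ ≡ 9·3 ≡ 5.
  x = λ² - 6 - 6 = 25 - 12 ≡ 2; y = λ·(6 - 2) - 2 ≡ 7. → (2, 7)
3Q: (2, 7) + (6, 2). λ = (2 - 7)/(6 - 2) ≡ 6/4 mod 11. 4⁻¹ ≡ 3 (mod 11) since 4·3 = 12 ≡ 1, so λ ≡ 7.
  x = λ² - 2 - 6 = 49 - 8 ≡ 8; y = λ·(2 - 8) - 7 ≡ 6. → (8, 6)
3Q = (8, 6).
Finally 2P + 3Q:
(1, 3) + (8, 6). λ = (6 - 3)/(8 - 1) ≡ 3/7 mod 11. 7⁻¹ ≡ 8 (mod 11) since 7·8 = 56 ≡ 1, so λ ≡ 2.
  x = λ² - 1 - 8 = 4 - 9 ≡ 6; y = λ·(1 - 6) - 3 ≡ 9. → (6, 9)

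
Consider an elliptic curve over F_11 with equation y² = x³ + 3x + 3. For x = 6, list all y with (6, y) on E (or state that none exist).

none

x³ + 3x + 3 = 237 ≡ 6 (mod 11).
6 is a non-residue mod 11; no y exists.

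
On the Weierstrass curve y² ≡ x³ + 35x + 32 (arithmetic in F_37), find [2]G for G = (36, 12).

tangent at (36, 12): λ = (3·36² + 35)/(2·12) ≡ 1/24. 24⁻¹ ≡ 17 (mod 37), so λ ≡ 1·17 ≡ 17.
  x = λ² - 36 - 36 = 289 - 72 ≡ 32; y = λ·(36 - 32) - 12 ≡ 19. → (32, 19)

(32, 19)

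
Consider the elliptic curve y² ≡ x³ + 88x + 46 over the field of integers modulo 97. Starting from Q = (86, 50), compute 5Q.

(46, 29)

Repeated addition: build up to 5Q.
2Q: tangent at (86, 50): λ = (3·86² + 88)/(2·50) ≡ 63/3. 3⁻¹ ≡ 65 (mod 97), so λ ≡ 63·65 ≡ 21.
  x = λ² - 86 - 86 = 441 - 172 ≡ 75; y = λ·(86 - 75) - 50 ≡ 84. → (75, 84)
3Q: (75, 84) + (86, 50). λ = (50 - 84)/(86 - 75) ≡ 63/11 mod 97. 11⁻¹ ≡ 53 (mod 97), so λ ≡ 41.
  x = λ² - 75 - 86 = 1681 - 161 ≡ 65; y = λ·(75 - 65) - 84 ≡ 35. → (65, 35)
4Q: (65, 35) + (86, 50). λ = (50 - 35)/(86 - 65) ≡ 15/21 mod 97. 21⁻¹ ≡ 37 (mod 97), so λ ≡ 70.
  x = λ² - 65 - 86 = 4900 - 151 ≡ 93; y = λ·(65 - 93) - 35 ≡ 42. → (93, 42)
5Q: (93, 42) + (86, 50). λ = (50 - 42)/(86 - 93) ≡ 8/90 mod 97. 90⁻¹ ≡ 83 (mod 97), so λ ≡ 82.
  x = λ² - 93 - 86 = 6724 - 179 ≡ 46; y = λ·(93 - 46) - 42 ≡ 29. → (46, 29)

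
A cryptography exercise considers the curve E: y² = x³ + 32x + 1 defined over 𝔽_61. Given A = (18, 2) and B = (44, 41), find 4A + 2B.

First 4A:
Repeated addition: build up to 4A.
2A: tangent at (18, 2): λ = (3·18² + 32)/(2·2) ≡ 28/4. 4⁻¹ ≡ 46 (mod 61), so λ ≡ 28·46 ≡ 7.
  x = λ² - 18 - 18 = 49 - 36 ≡ 13; y = λ·(18 - 13) - 2 ≡ 33. → (13, 33)
3A: (13, 33) + (18, 2). λ = (2 - 33)/(18 - 13) ≡ 30/5 mod 61. 5⁻¹ ≡ 49 (mod 61), so λ ≡ 6.
  x = λ² - 13 - 18 = 36 - 31 ≡ 5; y = λ·(13 - 5) - 33 ≡ 15. → (5, 15)
4A: (5, 15) + (18, 2). λ = (2 - 15)/(18 - 5) ≡ 48/13 mod 61. 13⁻¹ ≡ 47 (mod 61) since 13·47 = 611 ≡ 1, so λ ≡ 60.
  x = λ² - 5 - 18 = 3600 - 23 ≡ 39; y = λ·(5 - 39) - 15 ≡ 19. → (39, 19)
4A = (39, 19).
Next 2B:
Repeated addition: build up to 2B.
2B: tangent at (44, 41): λ = (3·44² + 32)/(2·41) ≡ 45/21. 21⁻¹ ≡ 32 (mod 61) since 21·32 = 672 ≡ 1, so λ ≡ 45·32 ≡ 37.
  x = λ² - 44 - 44 = 1369 - 88 ≡ 0; y = λ·(44 - 0) - 41 ≡ 1. → (0, 1)
2B = (0, 1).
Finally 4A + 2B:
(39, 19) + (0, 1). λ = (1 - 19)/(0 - 39) ≡ 43/22 mod 61. 22⁻¹ ≡ 25 (mod 61), so λ ≡ 38.
  x = λ² - 39 - 0 = 1444 - 39 ≡ 2; y = λ·(39 - 2) - 19 ≡ 45. → (2, 45)

(2, 45)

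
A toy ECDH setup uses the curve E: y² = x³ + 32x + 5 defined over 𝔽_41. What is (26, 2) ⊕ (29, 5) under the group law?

(28, 37)

(26, 2) + (29, 5). λ = (5 - 2)/(29 - 26) ≡ 3/3 mod 41. 3⁻¹ ≡ 14 (mod 41), so λ ≡ 1.
  x = λ² - 26 - 29 = 1 - 55 ≡ 28; y = λ·(26 - 28) - 2 ≡ 37. → (28, 37)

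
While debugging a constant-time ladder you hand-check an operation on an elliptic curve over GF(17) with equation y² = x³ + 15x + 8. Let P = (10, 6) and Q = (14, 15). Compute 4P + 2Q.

(4, 9)

First 4P:
Repeated addition: build up to 4P.
2P: tangent at (10, 6): λ = (3·10² + 15)/(2·6) ≡ 9/12. 12⁻¹ ≡ 10 (mod 17), so λ ≡ 9·10 ≡ 5.
  x = λ² - 10 - 10 = 25 - 20 ≡ 5; y = λ·(10 - 5) - 6 ≡ 2. → (5, 2)
3P: (5, 2) + (10, 6). λ = (6 - 2)/(10 - 5) ≡ 4/5 mod 17. 5⁻¹ ≡ 7 (mod 17), so λ ≡ 11.
  x = λ² - 5 - 10 = 121 - 15 ≡ 4; y = λ·(5 - 4) - 2 ≡ 9. → (4, 9)
4P: (4, 9) + (10, 6). λ = (6 - 9)/(10 - 4) ≡ 14/6 mod 17. 6⁻¹ ≡ 3 (mod 17) since 6·3 = 18 ≡ 1, so λ ≡ 8.
  x = λ² - 4 - 10 = 64 - 14 ≡ 16; y = λ·(4 - 16) - 9 ≡ 14. → (16, 14)
4P = (16, 14).
Next 2Q:
Repeated addition: build up to 2Q.
2Q: tangent at (14, 15): λ = (3·14² + 15)/(2·15) ≡ 8/13. 13⁻¹ ≡ 4 (mod 17), so λ ≡ 8·4 ≡ 15.
  x = λ² - 14 - 14 = 225 - 28 ≡ 10; y = λ·(14 - 10) - 15 ≡ 11. → (10, 11)
2Q = (10, 11).
Finally 4P + 2Q:
(16, 14) + (10, 11). λ = (11 - 14)/(10 - 16) ≡ 14/11 mod 17. 11⁻¹ ≡ 14 (mod 17) since 11·14 = 154 ≡ 1, so λ ≡ 9.
  x = λ² - 16 - 10 = 81 - 26 ≡ 4; y = λ·(16 - 4) - 14 ≡ 9. → (4, 9)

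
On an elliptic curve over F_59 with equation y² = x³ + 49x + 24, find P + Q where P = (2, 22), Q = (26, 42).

(53, 24)

(2, 22) + (26, 42). λ = (42 - 22)/(26 - 2) ≡ 20/24 mod 59. 24⁻¹ ≡ 32 (mod 59) since 24·32 = 768 ≡ 1, so λ ≡ 50.
  x = λ² - 2 - 26 = 2500 - 28 ≡ 53; y = λ·(2 - 53) - 22 ≡ 24. → (53, 24)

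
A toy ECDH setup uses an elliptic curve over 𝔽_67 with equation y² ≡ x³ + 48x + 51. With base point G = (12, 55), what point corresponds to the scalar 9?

(18, 39)

Repeated addition: build up to 9G.
2G: tangent at (12, 55): λ = (3·12² + 48)/(2·55) ≡ 11/43. 43⁻¹ ≡ 53 (mod 67), so λ ≡ 11·53 ≡ 47.
  x = λ² - 12 - 12 = 2209 - 24 ≡ 41; y = λ·(12 - 41) - 55 ≡ 56. → (41, 56)
3G: (41, 56) + (12, 55). λ = (55 - 56)/(12 - 41) ≡ 66/38 mod 67. 38⁻¹ ≡ 30 (mod 67), so λ ≡ 37.
  x = λ² - 41 - 12 = 1369 - 53 ≡ 43; y = λ·(41 - 43) - 56 ≡ 4. → (43, 4)
4G: (43, 4) + (12, 55). λ = (55 - 4)/(12 - 43) ≡ 51/36 mod 67. 36⁻¹ ≡ 54 (mod 67), so λ ≡ 7.
  x = λ² - 43 - 12 = 49 - 55 ≡ 61; y = λ·(43 - 61) - 4 ≡ 4. → (61, 4)
5G: (61, 4) + (12, 55). λ = (55 - 4)/(12 - 61) ≡ 51/18 mod 67. 18⁻¹ ≡ 41 (mod 67), so λ ≡ 14.
  x = λ² - 61 - 12 = 196 - 73 ≡ 56; y = λ·(61 - 56) - 4 ≡ 66. → (56, 66)
6G: (56, 66) + (12, 55). λ = (55 - 66)/(12 - 56) ≡ 56/23 mod 67. 23⁻¹ ≡ 35 (mod 67) since 23·35 = 805 ≡ 1, so λ ≡ 17.
  x = λ² - 56 - 12 = 289 - 68 ≡ 20; y = λ·(56 - 20) - 66 ≡ 10. → (20, 10)
7G: (20, 10) + (12, 55). λ = (55 - 10)/(12 - 20) ≡ 45/59 mod 67. 59⁻¹ ≡ 25 (mod 67) since 59·25 = 1475 ≡ 1, so λ ≡ 53.
  x = λ² - 20 - 12 = 2809 - 32 ≡ 30; y = λ·(20 - 30) - 10 ≡ 63. → (30, 63)
8G: (30, 63) + (12, 55). λ = (55 - 63)/(12 - 30) ≡ 59/49 mod 67. 49⁻¹ ≡ 26 (mod 67), so λ ≡ 60.
  x = λ² - 30 - 12 = 3600 - 42 ≡ 7; y = λ·(30 - 7) - 63 ≡ 44. → (7, 44)
9G: (7, 44) + (12, 55). λ = (55 - 44)/(12 - 7) ≡ 11/5 mod 67. 5⁻¹ ≡ 27 (mod 67), so λ ≡ 29.
  x = λ² - 7 - 12 = 841 - 19 ≡ 18; y = λ·(7 - 18) - 44 ≡ 39. → (18, 39)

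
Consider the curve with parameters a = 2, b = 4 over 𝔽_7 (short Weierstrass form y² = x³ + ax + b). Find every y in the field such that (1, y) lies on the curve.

x³ + 2x + 4 = 7 ≡ 0 (mod 7).
Only y = 0 satisfies y² ≡ 0.

0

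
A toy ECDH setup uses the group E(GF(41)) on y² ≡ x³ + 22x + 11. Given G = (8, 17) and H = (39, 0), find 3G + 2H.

First 3G:
Repeated addition: build up to 3G.
2G: tangent at (8, 17): λ = (3·8² + 22)/(2·17) ≡ 9/34. 34⁻¹ ≡ 35 (mod 41) since 34·35 = 1190 ≡ 1, so λ ≡ 9·35 ≡ 28.
  x = λ² - 8 - 8 = 784 - 16 ≡ 30; y = λ·(8 - 30) - 17 ≡ 23. → (30, 23)
3G: (30, 23) + (8, 17). λ = (17 - 23)/(8 - 30) ≡ 35/19 mod 41. 19⁻¹ ≡ 13 (mod 41), so λ ≡ 4.
  x = λ² - 30 - 8 = 16 - 38 ≡ 19; y = λ·(30 - 19) - 23 ≡ 21. → (19, 21)
3G = (19, 21).
Next 2H:
Repeated addition: build up to 2H.
2H: (39, 0) + (39, 0): same x and y₁ ≡ -y₂, so the sum is the point at infinity.
2H = the point at infinity.
Finally 3G + 2H:
(19, 21) + the point at infinity = (19, 21) (identity).

(19, 21)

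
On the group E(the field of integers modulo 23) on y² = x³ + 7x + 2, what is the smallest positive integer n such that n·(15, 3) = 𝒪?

2P: tangent at (15, 3): λ = (3·15² + 7)/(2·3) ≡ 15/6. 6⁻¹ ≡ 4 (mod 23) since 6·4 = 24 ≡ 1, so λ ≡ 15·4 ≡ 14.
  x = λ² - 15 - 15 = 196 - 30 ≡ 5; y = λ·(15 - 5) - 3 ≡ 22. → (5, 22)
3P: (5, 22) + (15, 3). λ = (3 - 22)/(15 - 5) ≡ 4/10 mod 23. 10⁻¹ ≡ 7 (mod 23), so λ ≡ 5.
  x = λ² - 5 - 15 = 25 - 20 ≡ 5; y = λ·(5 - 5) - 22 ≡ 1. → (5, 1)
4P: (5, 1) + (15, 3). λ = (3 - 1)/(15 - 5) ≡ 2/10 mod 23. 10⁻¹ ≡ 7 (mod 23), so λ ≡ 14.
  x = λ² - 5 - 15 = 196 - 20 ≡ 15; y = λ·(5 - 15) - 1 ≡ 20. → (15, 20)
5P: (15, 20) + (15, 3): same x and y₁ ≡ -y₂, so the sum is 𝒪.
5P = 𝒪, so the order is 5.

5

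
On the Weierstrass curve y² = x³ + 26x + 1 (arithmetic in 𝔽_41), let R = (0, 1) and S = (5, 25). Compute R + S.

(0, 40)

(0, 1) + (5, 25). λ = (25 - 1)/(5 - 0) ≡ 24/5 mod 41. 5⁻¹ ≡ 33 (mod 41), so λ ≡ 13.
  x = λ² - 0 - 5 = 169 - 5 ≡ 0; y = λ·(0 - 0) - 1 ≡ 40. → (0, 40)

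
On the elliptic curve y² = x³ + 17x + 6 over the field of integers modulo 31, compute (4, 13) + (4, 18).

O

The two points share x = 4 and their y-coordinates satisfy 13 + 18 ≡ 0 (mod 31), so they are inverses. Their sum is 𝒪.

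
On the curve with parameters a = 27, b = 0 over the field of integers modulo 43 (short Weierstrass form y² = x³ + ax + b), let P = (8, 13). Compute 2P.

(40, 35)

tangent at (8, 13): λ = (3·8² + 27)/(2·13) ≡ 4/26. 26⁻¹ ≡ 5 (mod 43), so λ ≡ 4·5 ≡ 20.
  x = λ² - 8 - 8 = 400 - 16 ≡ 40; y = λ·(8 - 40) - 13 ≡ 35. → (40, 35)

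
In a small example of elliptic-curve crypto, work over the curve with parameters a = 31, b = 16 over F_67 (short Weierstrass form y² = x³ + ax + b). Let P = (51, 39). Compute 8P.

(12, 21)

Repeated addition: build up to 8P.
2P: tangent at (51, 39): λ = (3·51² + 31)/(2·39) ≡ 62/11. 11⁻¹ ≡ 61 (mod 67), so λ ≡ 62·61 ≡ 30.
  x = λ² - 51 - 51 = 900 - 102 ≡ 61; y = λ·(51 - 61) - 39 ≡ 63. → (61, 63)
3P: (61, 63) + (51, 39). λ = (39 - 63)/(51 - 61) ≡ 43/57 mod 67. 57⁻¹ ≡ 20 (mod 67), so λ ≡ 56.
  x = λ² - 61 - 51 = 3136 - 112 ≡ 9; y = λ·(61 - 9) - 63 ≡ 35. → (9, 35)
4P: (9, 35) + (51, 39). λ = (39 - 35)/(51 - 9) ≡ 4/42 mod 67. 42⁻¹ ≡ 8 (mod 67), so λ ≡ 32.
  x = λ² - 9 - 51 = 1024 - 60 ≡ 26; y = λ·(9 - 26) - 35 ≡ 24. → (26, 24)
5P: (26, 24) + (51, 39). λ = (39 - 24)/(51 - 26) ≡ 15/25 mod 67. 25⁻¹ ≡ 59 (mod 67) since 25·59 = 1475 ≡ 1, so λ ≡ 14.
  x = λ² - 26 - 51 = 196 - 77 ≡ 52; y = λ·(26 - 52) - 24 ≡ 14. → (52, 14)
6P: (52, 14) + (51, 39). λ = (39 - 14)/(51 - 52) ≡ 25/66 mod 67. 66⁻¹ ≡ 66 (mod 67), so λ ≡ 42.
  x = λ² - 52 - 51 = 1764 - 103 ≡ 53; y = λ·(52 - 53) - 14 ≡ 11. → (53, 11)
7P: (53, 11) + (51, 39). λ = (39 - 11)/(51 - 53) ≡ 28/65 mod 67. 65⁻¹ ≡ 33 (mod 67), so λ ≡ 53.
  x = λ² - 53 - 51 = 2809 - 104 ≡ 25; y = λ·(53 - 25) - 11 ≡ 66. → (25, 66)
8P: (25, 66) + (51, 39). λ = (39 - 66)/(51 - 25) ≡ 40/26 mod 67. 26⁻¹ ≡ 49 (mod 67) since 26·49 = 1274 ≡ 1, so λ ≡ 17.
  x = λ² - 25 - 51 = 289 - 76 ≡ 12; y = λ·(25 - 12) - 66 ≡ 21. → (12, 21)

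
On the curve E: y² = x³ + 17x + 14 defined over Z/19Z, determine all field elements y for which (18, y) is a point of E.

x³ + 17x + 14 = 6152 ≡ 15 (mod 19).
15 is a non-residue mod 19; no y exists.

none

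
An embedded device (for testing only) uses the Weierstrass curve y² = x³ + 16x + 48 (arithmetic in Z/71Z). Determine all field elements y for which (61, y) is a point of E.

x³ + 16x + 48 = 228005 ≡ 24 (mod 71).
Square roots of 24 mod 71: 33 and 38 (since 33² = 1089 ≡ 24).

33, 38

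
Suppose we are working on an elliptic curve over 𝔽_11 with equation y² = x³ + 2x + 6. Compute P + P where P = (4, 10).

tangent at (4, 10): λ = (3·4² + 2)/(2·10) ≡ 6/9. 9⁻¹ ≡ 5 (mod 11), so λ ≡ 6·5 ≡ 8.
  x = λ² - 4 - 4 = 64 - 8 ≡ 1; y = λ·(4 - 1) - 10 ≡ 3. → (1, 3)

(1, 3)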